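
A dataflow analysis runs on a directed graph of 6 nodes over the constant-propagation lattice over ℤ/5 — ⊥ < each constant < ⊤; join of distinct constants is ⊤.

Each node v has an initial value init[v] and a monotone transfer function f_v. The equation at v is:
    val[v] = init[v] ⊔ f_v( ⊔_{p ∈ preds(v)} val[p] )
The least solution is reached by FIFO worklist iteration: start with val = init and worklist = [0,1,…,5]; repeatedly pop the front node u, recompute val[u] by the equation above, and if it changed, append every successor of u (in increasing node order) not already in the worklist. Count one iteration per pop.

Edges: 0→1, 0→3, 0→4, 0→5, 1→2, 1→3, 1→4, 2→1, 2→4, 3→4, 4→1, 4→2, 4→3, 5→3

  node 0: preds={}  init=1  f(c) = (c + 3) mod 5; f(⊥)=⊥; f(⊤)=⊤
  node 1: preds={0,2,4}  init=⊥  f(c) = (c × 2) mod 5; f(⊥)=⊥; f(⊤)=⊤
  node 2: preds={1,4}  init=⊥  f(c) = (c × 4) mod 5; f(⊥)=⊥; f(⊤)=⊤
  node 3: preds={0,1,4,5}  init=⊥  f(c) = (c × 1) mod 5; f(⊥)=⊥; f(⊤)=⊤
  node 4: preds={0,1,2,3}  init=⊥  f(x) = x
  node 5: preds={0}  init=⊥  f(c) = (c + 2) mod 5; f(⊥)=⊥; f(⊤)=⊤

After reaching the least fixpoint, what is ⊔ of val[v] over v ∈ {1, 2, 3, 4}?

⊤

Trace (11 dequeues):
  [1] u=0 | in ⊥ | out 1 | ==
  [2] u=1 | in 1 | out 2 | prev ⊥ | push {}
  [3] u=2 | in 2 | out 3 | prev ⊥ | push {1}
  [4] u=3 | in ⊤ | out ⊤ | prev ⊥ | push {}
  [5] u=4 | in ⊤ | out ⊤ | prev ⊥ | push {2,3}
  [6] u=5 | in 1 | out 3 | prev ⊥ | push {}
  [7] u=1 | in ⊤ | out ⊤ | prev 2 | push {4}
  [8] u=2 | in ⊤ | out ⊤ | prev 3 | push {1}
  [9] u=3 | in ⊤ | out ⊤ | ==
  [10] u=4 | in ⊤ | out ⊤ | ==
  [11] u=1 | in ⊤ | out ⊤ | ==

Converged values:
  [0] 1
  [1] ⊤
  [2] ⊤
  [3] ⊤
  [4] ⊤
  [5] 3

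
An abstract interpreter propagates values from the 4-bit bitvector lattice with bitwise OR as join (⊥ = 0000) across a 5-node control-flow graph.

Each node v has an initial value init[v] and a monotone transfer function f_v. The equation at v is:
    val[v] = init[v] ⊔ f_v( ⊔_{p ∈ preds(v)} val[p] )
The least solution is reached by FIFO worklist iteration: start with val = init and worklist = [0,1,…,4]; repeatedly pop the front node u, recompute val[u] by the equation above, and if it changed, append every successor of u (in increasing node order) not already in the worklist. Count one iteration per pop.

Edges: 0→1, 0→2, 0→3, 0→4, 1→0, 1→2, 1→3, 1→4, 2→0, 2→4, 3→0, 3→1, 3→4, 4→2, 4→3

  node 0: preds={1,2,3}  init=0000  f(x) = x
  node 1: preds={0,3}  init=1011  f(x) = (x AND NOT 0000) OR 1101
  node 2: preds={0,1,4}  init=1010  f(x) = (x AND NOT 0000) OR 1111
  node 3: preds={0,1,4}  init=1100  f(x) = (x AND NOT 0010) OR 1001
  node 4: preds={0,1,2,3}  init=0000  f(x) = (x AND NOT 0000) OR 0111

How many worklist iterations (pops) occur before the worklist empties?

Iteration log — 9 steps:
  step 1. node 0  ⊔preds=1111  new=1111  old=0000  +wl: 
  step 2. node 1  ⊔preds=1111  new=1111  old=1011  +wl: 0
  step 3. node 2  ⊔preds=1111  new=1111  old=1010  +wl: 
  step 4. node 3  ⊔preds=1111  new=1101  old=1100  +wl: 1
  step 5. node 4  ⊔preds=1111  new=1111  old=0000  +wl: 2,3
  step 6. node 0  ⊔preds=1111  new=1111  stable
  step 7. node 1  ⊔preds=1111  new=1111  stable
  step 8. node 2  ⊔preds=1111  new=1111  stable
  step 9. node 3  ⊔preds=1111  new=1101  stable

Least fixpoint reached:
  node 0: 1111
  node 1: 1111
  node 2: 1111
  node 3: 1101
  node 4: 1111

9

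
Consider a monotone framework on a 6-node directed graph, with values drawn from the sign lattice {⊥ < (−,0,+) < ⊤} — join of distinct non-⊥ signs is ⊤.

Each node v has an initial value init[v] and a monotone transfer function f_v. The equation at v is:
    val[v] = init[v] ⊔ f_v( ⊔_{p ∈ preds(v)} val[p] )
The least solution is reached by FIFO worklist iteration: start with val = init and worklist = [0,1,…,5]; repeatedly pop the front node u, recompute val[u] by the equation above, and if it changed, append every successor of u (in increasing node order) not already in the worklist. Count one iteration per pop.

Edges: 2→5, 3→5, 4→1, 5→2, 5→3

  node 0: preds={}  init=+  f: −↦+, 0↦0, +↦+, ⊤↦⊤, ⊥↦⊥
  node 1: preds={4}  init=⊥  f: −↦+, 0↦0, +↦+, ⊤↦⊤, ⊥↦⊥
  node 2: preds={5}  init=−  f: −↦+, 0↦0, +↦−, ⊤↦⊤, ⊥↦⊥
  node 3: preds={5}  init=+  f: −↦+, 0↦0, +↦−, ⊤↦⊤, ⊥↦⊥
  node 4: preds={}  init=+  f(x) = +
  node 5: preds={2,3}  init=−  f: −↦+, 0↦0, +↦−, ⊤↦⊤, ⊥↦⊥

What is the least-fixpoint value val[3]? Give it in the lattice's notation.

Trace (9 dequeues):
  [1] u=0 | in ⊥ | out + | ==
  [2] u=1 | in + | out + | prev ⊥ | push {}
  [3] u=2 | in − | out ⊤ | prev − | push {}
  [4] u=3 | in − | out + | ==
  [5] u=4 | in ⊥ | out + | ==
  [6] u=5 | in ⊤ | out ⊤ | prev − | push {2,3}
  [7] u=2 | in ⊤ | out ⊤ | ==
  [8] u=3 | in ⊤ | out ⊤ | prev + | push {5}
  [9] u=5 | in ⊤ | out ⊤ | ==

Converged values:
  [0] +
  [1] +
  [2] ⊤
  [3] ⊤
  [4] +
  [5] ⊤

⊤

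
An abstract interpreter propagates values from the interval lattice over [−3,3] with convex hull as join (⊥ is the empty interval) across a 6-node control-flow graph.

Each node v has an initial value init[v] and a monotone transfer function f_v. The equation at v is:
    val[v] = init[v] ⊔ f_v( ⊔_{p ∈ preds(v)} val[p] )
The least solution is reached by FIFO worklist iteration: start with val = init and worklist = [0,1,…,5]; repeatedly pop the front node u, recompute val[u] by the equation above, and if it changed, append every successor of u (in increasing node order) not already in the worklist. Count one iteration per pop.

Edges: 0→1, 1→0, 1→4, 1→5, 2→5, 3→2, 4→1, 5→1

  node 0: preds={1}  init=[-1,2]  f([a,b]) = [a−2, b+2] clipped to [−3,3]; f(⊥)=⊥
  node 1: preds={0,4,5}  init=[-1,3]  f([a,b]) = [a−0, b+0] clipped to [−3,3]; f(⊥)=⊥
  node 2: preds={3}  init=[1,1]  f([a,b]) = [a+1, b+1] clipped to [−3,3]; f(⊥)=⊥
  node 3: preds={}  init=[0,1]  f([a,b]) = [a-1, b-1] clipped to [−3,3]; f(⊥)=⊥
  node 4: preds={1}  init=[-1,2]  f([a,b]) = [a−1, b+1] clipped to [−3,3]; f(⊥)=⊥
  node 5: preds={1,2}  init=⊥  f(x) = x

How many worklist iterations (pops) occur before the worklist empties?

8

Worklist (8 pops):
  #1 pop 0: in=[-1,3] → [-3,3] (was [-1,2]); enqueue []
  #2 pop 1: in=[-3,3] → [-3,3] (was [-1,3]); enqueue [0]
  #3 pop 2: in=[0,1] → [1,2] (was [1,1]); enqueue []
  #4 pop 3: in=⊥ → [0,1] (no change)
  #5 pop 4: in=[-3,3] → [-3,3] (was [-1,2]); enqueue [1]
  #6 pop 5: in=[-3,3] → [-3,3] (was ⊥); enqueue []
  #7 pop 0: in=[-3,3] → [-3,3] (no change)
  #8 pop 1: in=[-3,3] → [-3,3] (no change)

Fixpoint:
  val[0] = [-3,3]
  val[1] = [-3,3]
  val[2] = [1,2]
  val[3] = [0,1]
  val[4] = [-3,3]
  val[5] = [-3,3]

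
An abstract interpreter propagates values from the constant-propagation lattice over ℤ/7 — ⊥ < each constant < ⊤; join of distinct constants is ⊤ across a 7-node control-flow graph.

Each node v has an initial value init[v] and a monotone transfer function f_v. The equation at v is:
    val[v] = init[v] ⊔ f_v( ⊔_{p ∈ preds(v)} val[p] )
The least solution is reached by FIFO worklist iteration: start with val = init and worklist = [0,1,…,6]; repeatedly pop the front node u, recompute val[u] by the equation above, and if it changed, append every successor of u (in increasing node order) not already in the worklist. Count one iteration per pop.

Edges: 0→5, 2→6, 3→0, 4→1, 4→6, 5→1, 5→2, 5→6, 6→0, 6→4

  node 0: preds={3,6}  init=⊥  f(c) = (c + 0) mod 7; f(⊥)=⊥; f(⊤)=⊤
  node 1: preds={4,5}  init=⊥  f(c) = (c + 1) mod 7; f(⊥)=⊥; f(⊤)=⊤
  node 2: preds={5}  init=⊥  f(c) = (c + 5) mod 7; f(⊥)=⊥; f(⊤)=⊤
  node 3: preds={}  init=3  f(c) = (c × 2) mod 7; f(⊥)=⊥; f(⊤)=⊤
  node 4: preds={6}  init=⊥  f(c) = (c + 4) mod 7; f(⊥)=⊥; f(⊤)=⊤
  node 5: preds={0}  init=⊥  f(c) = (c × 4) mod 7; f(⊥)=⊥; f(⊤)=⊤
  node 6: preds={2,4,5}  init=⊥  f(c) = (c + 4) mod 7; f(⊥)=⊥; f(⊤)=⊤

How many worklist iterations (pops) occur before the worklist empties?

19

Trace (19 dequeues):
  [1] u=0 | in 3 | out 3 | prev ⊥ | push {}
  [2] u=1 | in ⊥ | out ⊥ | ==
  [3] u=2 | in ⊥ | out ⊥ | ==
  [4] u=3 | in ⊥ | out 3 | ==
  [5] u=4 | in ⊥ | out ⊥ | ==
  [6] u=5 | in 3 | out 5 | prev ⊥ | push {1,2}
  [7] u=6 | in 5 | out 2 | prev ⊥ | push {0,4}
  [8] u=1 | in 5 | out 6 | prev ⊥ | push {}
  [9] u=2 | in 5 | out 3 | prev ⊥ | push {6}
  [10] u=0 | in ⊤ | out ⊤ | prev 3 | push {5}
  [11] u=4 | in 2 | out 6 | prev ⊥ | push {1}
  [12] u=6 | in ⊤ | out ⊤ | prev 2 | push {0,4}
  [13] u=5 | in ⊤ | out ⊤ | prev 5 | push {2,6}
  [14] u=1 | in ⊤ | out ⊤ | prev 6 | push {}
  [15] u=0 | in ⊤ | out ⊤ | ==
  [16] u=4 | in ⊤ | out ⊤ | prev 6 | push {1}
  [17] u=2 | in ⊤ | out ⊤ | prev 3 | push {}
  [18] u=6 | in ⊤ | out ⊤ | ==
  [19] u=1 | in ⊤ | out ⊤ | ==

Converged values:
  [0] ⊤
  [1] ⊤
  [2] ⊤
  [3] 3
  [4] ⊤
  [5] ⊤
  [6] ⊤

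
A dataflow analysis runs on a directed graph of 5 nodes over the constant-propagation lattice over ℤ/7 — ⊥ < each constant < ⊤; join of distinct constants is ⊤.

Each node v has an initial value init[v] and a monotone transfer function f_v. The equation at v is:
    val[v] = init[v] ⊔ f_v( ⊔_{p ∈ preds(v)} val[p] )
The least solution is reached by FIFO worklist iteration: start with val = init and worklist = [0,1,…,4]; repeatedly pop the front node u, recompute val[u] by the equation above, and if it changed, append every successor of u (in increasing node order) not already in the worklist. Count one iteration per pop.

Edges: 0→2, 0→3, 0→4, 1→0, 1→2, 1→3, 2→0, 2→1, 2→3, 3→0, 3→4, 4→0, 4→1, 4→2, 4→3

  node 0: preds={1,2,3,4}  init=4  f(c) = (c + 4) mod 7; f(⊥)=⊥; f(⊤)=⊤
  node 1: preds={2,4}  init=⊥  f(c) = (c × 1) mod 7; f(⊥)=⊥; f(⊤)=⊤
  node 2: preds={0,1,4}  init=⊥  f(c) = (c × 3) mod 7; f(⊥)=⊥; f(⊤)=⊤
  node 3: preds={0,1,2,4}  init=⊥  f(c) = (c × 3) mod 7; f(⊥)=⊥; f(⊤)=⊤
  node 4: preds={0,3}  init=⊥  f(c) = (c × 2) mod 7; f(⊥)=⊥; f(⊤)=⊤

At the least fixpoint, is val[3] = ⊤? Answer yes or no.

Worklist (12 pops):
  #1 pop 0: in=⊥ → 4 (no change)
  #2 pop 1: in=⊥ → ⊥ (no change)
  #3 pop 2: in=4 → 5 (was ⊥); enqueue [0,1]
  #4 pop 3: in=⊤ → ⊤ (was ⊥); enqueue []
  #5 pop 4: in=⊤ → ⊤ (was ⊥); enqueue [2,3]
  #6 pop 0: in=⊤ → ⊤ (was 4); enqueue [4]
  #7 pop 1: in=⊤ → ⊤ (was ⊥); enqueue [0]
  #8 pop 2: in=⊤ → ⊤ (was 5); enqueue [1]
  #9 pop 3: in=⊤ → ⊤ (no change)
  #10 pop 4: in=⊤ → ⊤ (no change)
  #11 pop 0: in=⊤ → ⊤ (no change)
  #12 pop 1: in=⊤ → ⊤ (no change)

Fixpoint:
  val[0] = ⊤
  val[1] = ⊤
  val[2] = ⊤
  val[3] = ⊤
  val[4] = ⊤

yes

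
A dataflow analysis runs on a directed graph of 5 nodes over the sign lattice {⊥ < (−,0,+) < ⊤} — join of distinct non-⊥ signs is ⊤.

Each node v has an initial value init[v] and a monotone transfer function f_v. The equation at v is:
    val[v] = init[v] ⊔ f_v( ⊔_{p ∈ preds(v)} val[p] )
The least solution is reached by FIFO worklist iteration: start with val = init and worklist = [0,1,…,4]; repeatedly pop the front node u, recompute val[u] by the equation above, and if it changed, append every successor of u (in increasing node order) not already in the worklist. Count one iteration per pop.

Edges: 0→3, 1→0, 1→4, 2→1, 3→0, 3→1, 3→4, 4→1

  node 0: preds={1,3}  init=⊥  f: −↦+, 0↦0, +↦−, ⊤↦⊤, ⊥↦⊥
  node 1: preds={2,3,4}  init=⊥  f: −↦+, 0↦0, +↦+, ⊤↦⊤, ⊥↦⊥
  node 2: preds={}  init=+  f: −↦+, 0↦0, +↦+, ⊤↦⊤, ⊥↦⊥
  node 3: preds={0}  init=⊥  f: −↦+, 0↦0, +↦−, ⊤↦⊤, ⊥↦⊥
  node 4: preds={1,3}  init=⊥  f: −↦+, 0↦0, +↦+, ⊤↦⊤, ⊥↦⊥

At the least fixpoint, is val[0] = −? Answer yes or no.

Worklist (11 pops):
  #1 pop 0: in=⊥ → ⊥ (no change)
  #2 pop 1: in=+ → + (was ⊥); enqueue [0]
  #3 pop 2: in=⊥ → + (no change)
  #4 pop 3: in=⊥ → ⊥ (no change)
  #5 pop 4: in=+ → + (was ⊥); enqueue [1]
  #6 pop 0: in=+ → − (was ⊥); enqueue [3]
  #7 pop 1: in=+ → + (no change)
  #8 pop 3: in=− → + (was ⊥); enqueue [0,1,4]
  #9 pop 0: in=+ → − (no change)
  #10 pop 1: in=+ → + (no change)
  #11 pop 4: in=+ → + (no change)

Fixpoint:
  val[0] = −
  val[1] = +
  val[2] = +
  val[3] = +
  val[4] = +

yes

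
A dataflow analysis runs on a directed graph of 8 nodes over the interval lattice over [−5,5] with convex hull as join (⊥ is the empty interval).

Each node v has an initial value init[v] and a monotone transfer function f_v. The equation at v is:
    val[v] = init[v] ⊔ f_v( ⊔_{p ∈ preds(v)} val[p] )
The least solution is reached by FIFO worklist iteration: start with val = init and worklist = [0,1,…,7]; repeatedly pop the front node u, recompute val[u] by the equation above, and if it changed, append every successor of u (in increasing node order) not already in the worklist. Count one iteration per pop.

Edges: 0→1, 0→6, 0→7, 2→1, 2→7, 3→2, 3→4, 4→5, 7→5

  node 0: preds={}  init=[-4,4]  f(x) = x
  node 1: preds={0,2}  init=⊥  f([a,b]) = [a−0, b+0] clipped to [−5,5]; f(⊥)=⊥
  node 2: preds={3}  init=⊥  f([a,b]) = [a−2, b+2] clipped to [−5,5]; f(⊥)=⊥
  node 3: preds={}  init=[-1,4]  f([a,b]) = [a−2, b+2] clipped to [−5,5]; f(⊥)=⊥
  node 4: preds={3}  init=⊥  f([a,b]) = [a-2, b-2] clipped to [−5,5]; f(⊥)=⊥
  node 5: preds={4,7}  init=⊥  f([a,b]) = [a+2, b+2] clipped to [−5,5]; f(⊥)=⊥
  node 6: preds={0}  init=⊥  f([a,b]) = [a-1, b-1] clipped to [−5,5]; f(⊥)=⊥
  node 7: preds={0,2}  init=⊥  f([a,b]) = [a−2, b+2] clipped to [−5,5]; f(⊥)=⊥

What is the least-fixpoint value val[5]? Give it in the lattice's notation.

Worklist (10 pops):
  #1 pop 0: in=⊥ → [-4,4] (no change)
  #2 pop 1: in=[-4,4] → [-4,4] (was ⊥); enqueue []
  #3 pop 2: in=[-1,4] → [-3,5] (was ⊥); enqueue [1]
  #4 pop 3: in=⊥ → [-1,4] (no change)
  #5 pop 4: in=[-1,4] → [-3,2] (was ⊥); enqueue []
  #6 pop 5: in=[-3,2] → [-1,4] (was ⊥); enqueue []
  #7 pop 6: in=[-4,4] → [-5,3] (was ⊥); enqueue []
  #8 pop 7: in=[-4,5] → [-5,5] (was ⊥); enqueue [5]
  #9 pop 1: in=[-4,5] → [-4,5] (was [-4,4]); enqueue []
  #10 pop 5: in=[-5,5] → [-3,5] (was [-1,4]); enqueue []

Fixpoint:
  val[0] = [-4,4]
  val[1] = [-4,5]
  val[2] = [-3,5]
  val[3] = [-1,4]
  val[4] = [-3,2]
  val[5] = [-3,5]
  val[6] = [-5,3]
  val[7] = [-5,5]

[-3,5]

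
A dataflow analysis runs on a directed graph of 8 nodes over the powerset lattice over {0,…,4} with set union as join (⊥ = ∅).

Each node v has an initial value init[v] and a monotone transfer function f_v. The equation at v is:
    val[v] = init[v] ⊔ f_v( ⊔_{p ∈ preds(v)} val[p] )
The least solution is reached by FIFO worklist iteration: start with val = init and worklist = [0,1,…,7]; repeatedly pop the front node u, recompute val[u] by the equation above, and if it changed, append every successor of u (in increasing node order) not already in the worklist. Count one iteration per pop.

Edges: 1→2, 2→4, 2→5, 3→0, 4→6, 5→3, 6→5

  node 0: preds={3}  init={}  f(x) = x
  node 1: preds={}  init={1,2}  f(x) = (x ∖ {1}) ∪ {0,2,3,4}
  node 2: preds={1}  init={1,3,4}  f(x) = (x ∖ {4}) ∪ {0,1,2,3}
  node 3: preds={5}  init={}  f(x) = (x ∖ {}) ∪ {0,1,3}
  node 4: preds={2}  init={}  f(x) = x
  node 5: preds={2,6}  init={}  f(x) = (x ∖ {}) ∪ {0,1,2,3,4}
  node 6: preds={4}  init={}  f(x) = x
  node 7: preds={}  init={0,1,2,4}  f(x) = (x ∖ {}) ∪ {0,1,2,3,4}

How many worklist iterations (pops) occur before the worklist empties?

Trace (12 dequeues):
  [1] u=0 | in {} | out {} | ==
  [2] u=1 | in {} | out {0,1,2,3,4} | prev {1,2} | push {}
  [3] u=2 | in {0,1,2,3,4} | out {0,1,2,3,4} | prev {1,3,4} | push {}
  [4] u=3 | in {} | out {0,1,3} | prev {} | push {0}
  [5] u=4 | in {0,1,2,3,4} | out {0,1,2,3,4} | prev {} | push {}
  [6] u=5 | in {0,1,2,3,4} | out {0,1,2,3,4} | prev {} | push {3}
  [7] u=6 | in {0,1,2,3,4} | out {0,1,2,3,4} | prev {} | push {5}
  [8] u=7 | in {} | out {0,1,2,3,4} | prev {0,1,2,4} | push {}
  [9] u=0 | in {0,1,3} | out {0,1,3} | prev {} | push {}
  [10] u=3 | in {0,1,2,3,4} | out {0,1,2,3,4} | prev {0,1,3} | push {0}
  [11] u=5 | in {0,1,2,3,4} | out {0,1,2,3,4} | ==
  [12] u=0 | in {0,1,2,3,4} | out {0,1,2,3,4} | prev {0,1,3} | push {}

Converged values:
  [0] {0,1,2,3,4}
  [1] {0,1,2,3,4}
  [2] {0,1,2,3,4}
  [3] {0,1,2,3,4}
  [4] {0,1,2,3,4}
  [5] {0,1,2,3,4}
  [6] {0,1,2,3,4}
  [7] {0,1,2,3,4}

12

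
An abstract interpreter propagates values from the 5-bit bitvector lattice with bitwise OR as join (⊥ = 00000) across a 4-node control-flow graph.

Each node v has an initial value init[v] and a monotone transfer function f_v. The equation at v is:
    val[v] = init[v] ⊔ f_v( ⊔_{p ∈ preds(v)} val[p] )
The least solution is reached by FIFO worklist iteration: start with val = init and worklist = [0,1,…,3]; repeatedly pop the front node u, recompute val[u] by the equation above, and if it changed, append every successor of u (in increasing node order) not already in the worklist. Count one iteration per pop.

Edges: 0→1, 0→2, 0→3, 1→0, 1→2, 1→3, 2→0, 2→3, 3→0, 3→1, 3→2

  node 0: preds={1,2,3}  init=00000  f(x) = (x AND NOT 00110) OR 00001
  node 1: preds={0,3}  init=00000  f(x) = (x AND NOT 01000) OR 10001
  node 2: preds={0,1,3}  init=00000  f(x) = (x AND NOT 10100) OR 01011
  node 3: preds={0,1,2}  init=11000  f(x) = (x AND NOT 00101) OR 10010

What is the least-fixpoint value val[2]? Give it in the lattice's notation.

01011

Trace (9 dequeues):
  [1] u=0 | in 11000 | out 11001 | prev 00000 | push {}
  [2] u=1 | in 11001 | out 10001 | prev 00000 | push {0}
  [3] u=2 | in 11001 | out 01011 | prev 00000 | push {}
  [4] u=3 | in 11011 | out 11010 | prev 11000 | push {1,2}
  [5] u=0 | in 11011 | out 11001 | ==
  [6] u=1 | in 11011 | out 10011 | prev 10001 | push {0,3}
  [7] u=2 | in 11011 | out 01011 | ==
  [8] u=0 | in 11011 | out 11001 | ==
  [9] u=3 | in 11011 | out 11010 | ==

Converged values:
  [0] 11001
  [1] 10011
  [2] 01011
  [3] 11010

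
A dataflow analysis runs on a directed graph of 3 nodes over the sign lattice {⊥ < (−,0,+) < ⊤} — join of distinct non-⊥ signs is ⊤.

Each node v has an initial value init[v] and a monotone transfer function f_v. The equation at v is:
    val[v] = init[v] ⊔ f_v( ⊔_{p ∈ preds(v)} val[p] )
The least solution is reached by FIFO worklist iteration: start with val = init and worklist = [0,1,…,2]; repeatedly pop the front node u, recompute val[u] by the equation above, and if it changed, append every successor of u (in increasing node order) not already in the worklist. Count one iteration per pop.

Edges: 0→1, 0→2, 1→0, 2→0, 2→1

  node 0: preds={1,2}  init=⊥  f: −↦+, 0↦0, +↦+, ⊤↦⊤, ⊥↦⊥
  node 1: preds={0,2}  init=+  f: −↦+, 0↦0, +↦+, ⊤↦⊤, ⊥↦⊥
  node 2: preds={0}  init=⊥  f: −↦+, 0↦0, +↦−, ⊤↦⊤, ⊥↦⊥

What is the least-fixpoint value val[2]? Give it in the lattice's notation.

⊤

Iteration log — 8 steps:
  step 1. node 0  ⊔preds=+  new=+  old=⊥  +wl: 
  step 2. node 1  ⊔preds=+  new=+  stable
  step 3. node 2  ⊔preds=+  new=−  old=⊥  +wl: 0,1
  step 4. node 0  ⊔preds=⊤  new=⊤  old=+  +wl: 2
  step 5. node 1  ⊔preds=⊤  new=⊤  old=+  +wl: 0
  step 6. node 2  ⊔preds=⊤  new=⊤  old=−  +wl: 1
  step 7. node 0  ⊔preds=⊤  new=⊤  stable
  step 8. node 1  ⊔preds=⊤  new=⊤  stable

Least fixpoint reached:
  node 0: ⊤
  node 1: ⊤
  node 2: ⊤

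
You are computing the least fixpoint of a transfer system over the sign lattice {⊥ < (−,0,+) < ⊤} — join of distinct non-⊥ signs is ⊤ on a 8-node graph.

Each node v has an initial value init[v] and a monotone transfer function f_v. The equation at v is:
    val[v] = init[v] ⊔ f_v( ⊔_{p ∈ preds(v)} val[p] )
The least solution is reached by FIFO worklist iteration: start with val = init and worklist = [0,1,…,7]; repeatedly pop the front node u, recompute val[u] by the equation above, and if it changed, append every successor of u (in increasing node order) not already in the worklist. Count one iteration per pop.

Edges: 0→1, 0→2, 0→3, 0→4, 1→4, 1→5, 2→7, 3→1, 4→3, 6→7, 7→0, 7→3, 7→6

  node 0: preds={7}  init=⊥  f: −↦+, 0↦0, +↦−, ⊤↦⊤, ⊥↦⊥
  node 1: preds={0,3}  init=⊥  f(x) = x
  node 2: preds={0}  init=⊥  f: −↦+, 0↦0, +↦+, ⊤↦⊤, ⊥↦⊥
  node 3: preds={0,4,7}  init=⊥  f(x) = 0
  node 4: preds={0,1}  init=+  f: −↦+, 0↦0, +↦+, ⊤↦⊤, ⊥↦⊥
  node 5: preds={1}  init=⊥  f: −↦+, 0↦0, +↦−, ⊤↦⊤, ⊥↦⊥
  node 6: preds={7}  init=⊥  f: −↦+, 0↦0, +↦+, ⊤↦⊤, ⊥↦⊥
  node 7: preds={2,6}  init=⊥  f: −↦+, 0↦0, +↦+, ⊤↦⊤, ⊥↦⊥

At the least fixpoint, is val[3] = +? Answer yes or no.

Iteration log — 12 steps:
  step 1. node 0  ⊔preds=⊥  new=⊥  stable
  step 2. node 1  ⊔preds=⊥  new=⊥  stable
  step 3. node 2  ⊔preds=⊥  new=⊥  stable
  step 4. node 3  ⊔preds=+  new=0  old=⊥  +wl: 1
  step 5. node 4  ⊔preds=⊥  new=+  stable
  step 6. node 5  ⊔preds=⊥  new=⊥  stable
  step 7. node 6  ⊔preds=⊥  new=⊥  stable
  step 8. node 7  ⊔preds=⊥  new=⊥  stable
  step 9. node 1  ⊔preds=0  new=0  old=⊥  +wl: 4,5
  step 10. node 4  ⊔preds=0  new=⊤  old=+  +wl: 3
  step 11. node 5  ⊔preds=0  new=0  old=⊥  +wl: 
  step 12. node 3  ⊔preds=⊤  new=0  stable

Least fixpoint reached:
  node 0: ⊥
  node 1: 0
  node 2: ⊥
  node 3: 0
  node 4: ⊤
  node 5: 0
  node 6: ⊥
  node 7: ⊥

no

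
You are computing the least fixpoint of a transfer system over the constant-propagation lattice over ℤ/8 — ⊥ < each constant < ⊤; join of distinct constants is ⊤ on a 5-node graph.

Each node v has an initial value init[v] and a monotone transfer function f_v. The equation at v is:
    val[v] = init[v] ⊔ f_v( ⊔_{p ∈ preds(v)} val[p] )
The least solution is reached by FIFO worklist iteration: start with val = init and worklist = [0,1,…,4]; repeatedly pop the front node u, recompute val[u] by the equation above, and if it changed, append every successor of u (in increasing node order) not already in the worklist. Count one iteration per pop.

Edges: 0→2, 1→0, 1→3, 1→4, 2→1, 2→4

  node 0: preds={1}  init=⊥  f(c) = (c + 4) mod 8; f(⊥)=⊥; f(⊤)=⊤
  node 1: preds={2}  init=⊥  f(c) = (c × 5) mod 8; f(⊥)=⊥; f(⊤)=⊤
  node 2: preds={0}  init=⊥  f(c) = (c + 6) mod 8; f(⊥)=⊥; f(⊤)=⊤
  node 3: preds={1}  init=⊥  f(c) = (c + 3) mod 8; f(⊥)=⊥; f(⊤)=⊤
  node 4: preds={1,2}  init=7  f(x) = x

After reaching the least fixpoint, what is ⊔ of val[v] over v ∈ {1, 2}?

Trace (5 dequeues):
  [1] u=0 | in ⊥ | out ⊥ | ==
  [2] u=1 | in ⊥ | out ⊥ | ==
  [3] u=2 | in ⊥ | out ⊥ | ==
  [4] u=3 | in ⊥ | out ⊥ | ==
  [5] u=4 | in ⊥ | out 7 | ==

Converged values:
  [0] ⊥
  [1] ⊥
  [2] ⊥
  [3] ⊥
  [4] 7

⊥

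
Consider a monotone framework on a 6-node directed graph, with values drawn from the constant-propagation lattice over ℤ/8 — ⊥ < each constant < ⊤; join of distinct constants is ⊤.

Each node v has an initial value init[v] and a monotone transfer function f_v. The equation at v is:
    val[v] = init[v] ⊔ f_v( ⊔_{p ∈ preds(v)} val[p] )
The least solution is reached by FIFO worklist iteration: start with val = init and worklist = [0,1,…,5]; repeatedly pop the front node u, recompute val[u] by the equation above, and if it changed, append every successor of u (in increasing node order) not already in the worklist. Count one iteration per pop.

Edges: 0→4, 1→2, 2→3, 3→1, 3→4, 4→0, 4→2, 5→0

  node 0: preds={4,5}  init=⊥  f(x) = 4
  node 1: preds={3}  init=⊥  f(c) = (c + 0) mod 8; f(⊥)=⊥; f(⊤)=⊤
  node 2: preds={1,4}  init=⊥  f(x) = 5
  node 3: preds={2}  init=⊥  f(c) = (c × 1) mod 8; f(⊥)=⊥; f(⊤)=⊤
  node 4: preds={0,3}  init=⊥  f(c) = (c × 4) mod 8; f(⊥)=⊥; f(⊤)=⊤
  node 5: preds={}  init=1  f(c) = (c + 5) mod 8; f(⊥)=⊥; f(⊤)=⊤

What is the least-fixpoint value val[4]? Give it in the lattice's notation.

⊤

Worklist (9 pops):
  #1 pop 0: in=1 → 4 (was ⊥); enqueue []
  #2 pop 1: in=⊥ → ⊥ (no change)
  #3 pop 2: in=⊥ → 5 (was ⊥); enqueue []
  #4 pop 3: in=5 → 5 (was ⊥); enqueue [1]
  #5 pop 4: in=⊤ → ⊤ (was ⊥); enqueue [0,2]
  #6 pop 5: in=⊥ → 1 (no change)
  #7 pop 1: in=5 → 5 (was ⊥); enqueue []
  #8 pop 0: in=⊤ → 4 (no change)
  #9 pop 2: in=⊤ → 5 (no change)

Fixpoint:
  val[0] = 4
  val[1] = 5
  val[2] = 5
  val[3] = 5
  val[4] = ⊤
  val[5] = 1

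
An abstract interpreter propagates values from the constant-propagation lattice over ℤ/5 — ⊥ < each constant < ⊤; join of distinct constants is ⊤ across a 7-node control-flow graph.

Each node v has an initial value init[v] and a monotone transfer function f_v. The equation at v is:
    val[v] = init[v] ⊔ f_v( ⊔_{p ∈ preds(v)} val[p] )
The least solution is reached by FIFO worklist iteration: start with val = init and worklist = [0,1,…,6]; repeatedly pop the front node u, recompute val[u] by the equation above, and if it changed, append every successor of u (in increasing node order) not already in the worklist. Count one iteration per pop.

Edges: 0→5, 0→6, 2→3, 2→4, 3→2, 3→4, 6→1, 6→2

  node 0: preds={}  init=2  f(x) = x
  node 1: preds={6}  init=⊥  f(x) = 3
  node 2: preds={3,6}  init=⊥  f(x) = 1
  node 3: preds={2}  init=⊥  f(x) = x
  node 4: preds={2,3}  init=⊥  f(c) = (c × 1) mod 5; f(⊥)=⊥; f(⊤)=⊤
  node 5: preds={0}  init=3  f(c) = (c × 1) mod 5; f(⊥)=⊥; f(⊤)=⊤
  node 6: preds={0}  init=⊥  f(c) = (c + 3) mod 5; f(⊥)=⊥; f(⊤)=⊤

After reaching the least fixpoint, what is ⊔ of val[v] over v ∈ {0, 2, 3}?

⊤

Iteration log — 9 steps:
  step 1. node 0  ⊔preds=⊥  new=2  stable
  step 2. node 1  ⊔preds=⊥  new=3  old=⊥  +wl: 
  step 3. node 2  ⊔preds=⊥  new=1  old=⊥  +wl: 
  step 4. node 3  ⊔preds=1  new=1  old=⊥  +wl: 2
  step 5. node 4  ⊔preds=1  new=1  old=⊥  +wl: 
  step 6. node 5  ⊔preds=2  new=⊤  old=3  +wl: 
  step 7. node 6  ⊔preds=2  new=0  old=⊥  +wl: 1
  step 8. node 2  ⊔preds=⊤  new=1  stable
  step 9. node 1  ⊔preds=0  new=3  stable

Least fixpoint reached:
  node 0: 2
  node 1: 3
  node 2: 1
  node 3: 1
  node 4: 1
  node 5: ⊤
  node 6: 0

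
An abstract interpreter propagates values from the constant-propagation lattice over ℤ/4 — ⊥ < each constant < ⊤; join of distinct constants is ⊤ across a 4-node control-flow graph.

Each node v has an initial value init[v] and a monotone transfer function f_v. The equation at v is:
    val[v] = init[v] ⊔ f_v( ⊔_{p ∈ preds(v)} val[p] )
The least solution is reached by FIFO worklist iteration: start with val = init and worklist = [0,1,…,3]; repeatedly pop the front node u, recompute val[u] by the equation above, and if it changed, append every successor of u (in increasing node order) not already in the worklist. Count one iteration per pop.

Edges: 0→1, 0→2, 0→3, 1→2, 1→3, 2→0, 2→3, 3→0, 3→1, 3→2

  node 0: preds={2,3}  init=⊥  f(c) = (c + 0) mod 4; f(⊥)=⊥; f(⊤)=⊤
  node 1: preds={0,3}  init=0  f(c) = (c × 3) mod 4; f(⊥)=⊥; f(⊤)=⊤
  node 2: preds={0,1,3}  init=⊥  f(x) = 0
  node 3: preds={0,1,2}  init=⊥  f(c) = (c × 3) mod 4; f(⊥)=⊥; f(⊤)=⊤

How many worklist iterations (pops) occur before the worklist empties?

Iteration log — 8 steps:
  step 1. node 0  ⊔preds=⊥  new=⊥  stable
  step 2. node 1  ⊔preds=⊥  new=0  stable
  step 3. node 2  ⊔preds=0  new=0  old=⊥  +wl: 0
  step 4. node 3  ⊔preds=0  new=0  old=⊥  +wl: 1,2
  step 5. node 0  ⊔preds=0  new=0  old=⊥  +wl: 3
  step 6. node 1  ⊔preds=0  new=0  stable
  step 7. node 2  ⊔preds=0  new=0  stable
  step 8. node 3  ⊔preds=0  new=0  stable

Least fixpoint reached:
  node 0: 0
  node 1: 0
  node 2: 0
  node 3: 0

8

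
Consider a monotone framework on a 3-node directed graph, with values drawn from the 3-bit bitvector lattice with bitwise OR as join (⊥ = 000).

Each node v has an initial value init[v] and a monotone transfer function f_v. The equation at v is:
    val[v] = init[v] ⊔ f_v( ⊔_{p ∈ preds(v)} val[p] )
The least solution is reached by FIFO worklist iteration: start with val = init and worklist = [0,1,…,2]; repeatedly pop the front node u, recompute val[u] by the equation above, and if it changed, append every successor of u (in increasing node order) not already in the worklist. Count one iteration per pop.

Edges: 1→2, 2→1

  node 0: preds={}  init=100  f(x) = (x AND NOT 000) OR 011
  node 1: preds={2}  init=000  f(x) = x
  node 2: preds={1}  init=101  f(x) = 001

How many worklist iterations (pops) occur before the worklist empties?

Worklist (3 pops):
  #1 pop 0: in=000 → 111 (was 100); enqueue []
  #2 pop 1: in=101 → 101 (was 000); enqueue []
  #3 pop 2: in=101 → 101 (no change)

Fixpoint:
  val[0] = 111
  val[1] = 101
  val[2] = 101

3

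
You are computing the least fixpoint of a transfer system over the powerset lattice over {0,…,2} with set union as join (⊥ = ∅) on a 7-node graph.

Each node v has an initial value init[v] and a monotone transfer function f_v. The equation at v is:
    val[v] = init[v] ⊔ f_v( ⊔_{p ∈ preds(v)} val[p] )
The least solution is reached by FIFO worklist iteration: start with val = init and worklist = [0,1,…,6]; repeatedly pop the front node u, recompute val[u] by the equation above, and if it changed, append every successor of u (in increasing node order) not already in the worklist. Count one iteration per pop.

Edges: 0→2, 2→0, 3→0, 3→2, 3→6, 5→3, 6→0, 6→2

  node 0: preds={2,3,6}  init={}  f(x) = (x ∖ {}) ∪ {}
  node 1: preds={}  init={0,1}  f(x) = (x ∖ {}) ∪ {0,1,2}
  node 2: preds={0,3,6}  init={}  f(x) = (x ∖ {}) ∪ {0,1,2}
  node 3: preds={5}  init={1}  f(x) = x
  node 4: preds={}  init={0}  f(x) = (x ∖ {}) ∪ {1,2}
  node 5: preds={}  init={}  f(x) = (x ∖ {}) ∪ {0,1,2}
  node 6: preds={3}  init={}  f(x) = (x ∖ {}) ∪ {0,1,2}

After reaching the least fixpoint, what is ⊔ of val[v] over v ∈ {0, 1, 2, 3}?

Worklist (12 pops):
  #1 pop 0: in={1} → {1} (was {}); enqueue []
  #2 pop 1: in={} → {0,1,2} (was {0,1}); enqueue []
  #3 pop 2: in={1} → {0,1,2} (was {}); enqueue [0]
  #4 pop 3: in={} → {1} (no change)
  #5 pop 4: in={} → {0,1,2} (was {0}); enqueue []
  #6 pop 5: in={} → {0,1,2} (was {}); enqueue [3]
  #7 pop 6: in={1} → {0,1,2} (was {}); enqueue [2]
  #8 pop 0: in={0,1,2} → {0,1,2} (was {1}); enqueue []
  #9 pop 3: in={0,1,2} → {0,1,2} (was {1}); enqueue [0,6]
  #10 pop 2: in={0,1,2} → {0,1,2} (no change)
  #11 pop 0: in={0,1,2} → {0,1,2} (no change)
  #12 pop 6: in={0,1,2} → {0,1,2} (no change)

Fixpoint:
  val[0] = {0,1,2}
  val[1] = {0,1,2}
  val[2] = {0,1,2}
  val[3] = {0,1,2}
  val[4] = {0,1,2}
  val[5] = {0,1,2}
  val[6] = {0,1,2}

{0,1,2}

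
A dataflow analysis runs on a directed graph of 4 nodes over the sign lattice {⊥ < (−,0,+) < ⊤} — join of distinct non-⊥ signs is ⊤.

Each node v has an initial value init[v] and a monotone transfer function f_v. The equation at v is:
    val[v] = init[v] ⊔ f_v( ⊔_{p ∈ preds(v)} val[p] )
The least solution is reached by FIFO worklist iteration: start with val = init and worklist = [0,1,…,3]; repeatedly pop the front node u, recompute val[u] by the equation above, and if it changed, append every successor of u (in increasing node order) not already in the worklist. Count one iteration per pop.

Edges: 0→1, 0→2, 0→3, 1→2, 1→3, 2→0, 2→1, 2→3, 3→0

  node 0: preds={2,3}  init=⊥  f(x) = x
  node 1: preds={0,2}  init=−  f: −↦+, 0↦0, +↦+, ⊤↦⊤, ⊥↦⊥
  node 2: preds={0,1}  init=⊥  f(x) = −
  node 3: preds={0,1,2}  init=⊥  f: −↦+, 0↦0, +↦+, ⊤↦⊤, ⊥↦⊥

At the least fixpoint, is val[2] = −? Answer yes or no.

Iteration log — 9 steps:
  step 1. node 0  ⊔preds=⊥  new=⊥  stable
  step 2. node 1  ⊔preds=⊥  new=−  stable
  step 3. node 2  ⊔preds=−  new=−  old=⊥  +wl: 0,1
  step 4. node 3  ⊔preds=−  new=+  old=⊥  +wl: 
  step 5. node 0  ⊔preds=⊤  new=⊤  old=⊥  +wl: 2,3
  step 6. node 1  ⊔preds=⊤  new=⊤  old=−  +wl: 
  step 7. node 2  ⊔preds=⊤  new=−  stable
  step 8. node 3  ⊔preds=⊤  new=⊤  old=+  +wl: 0
  step 9. node 0  ⊔preds=⊤  new=⊤  stable

Least fixpoint reached:
  node 0: ⊤
  node 1: ⊤
  node 2: −
  node 3: ⊤

yes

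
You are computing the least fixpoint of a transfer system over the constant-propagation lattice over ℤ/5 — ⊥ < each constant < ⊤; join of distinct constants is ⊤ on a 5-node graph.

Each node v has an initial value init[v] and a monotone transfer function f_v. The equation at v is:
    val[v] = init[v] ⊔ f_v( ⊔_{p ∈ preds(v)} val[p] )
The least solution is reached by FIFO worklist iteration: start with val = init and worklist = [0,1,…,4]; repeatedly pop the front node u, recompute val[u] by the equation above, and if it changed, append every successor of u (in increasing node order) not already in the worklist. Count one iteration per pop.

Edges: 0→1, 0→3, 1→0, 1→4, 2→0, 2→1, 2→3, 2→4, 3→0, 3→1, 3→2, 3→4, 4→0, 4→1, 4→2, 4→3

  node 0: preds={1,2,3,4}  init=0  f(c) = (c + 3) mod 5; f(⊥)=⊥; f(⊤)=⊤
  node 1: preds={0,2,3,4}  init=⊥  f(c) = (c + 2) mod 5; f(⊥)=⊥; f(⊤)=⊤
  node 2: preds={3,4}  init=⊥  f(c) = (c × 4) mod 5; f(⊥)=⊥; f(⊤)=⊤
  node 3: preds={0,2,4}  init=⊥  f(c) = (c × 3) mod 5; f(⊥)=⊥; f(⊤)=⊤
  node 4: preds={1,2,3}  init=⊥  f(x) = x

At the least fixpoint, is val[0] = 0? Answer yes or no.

Iteration log — 13 steps:
  step 1. node 0  ⊔preds=⊥  new=0  stable
  step 2. node 1  ⊔preds=0  new=2  old=⊥  +wl: 0
  step 3. node 2  ⊔preds=⊥  new=⊥  stable
  step 4. node 3  ⊔preds=0  new=0  old=⊥  +wl: 1,2
  step 5. node 4  ⊔preds=⊤  new=⊤  old=⊥  +wl: 3
  step 6. node 0  ⊔preds=⊤  new=⊤  old=0  +wl: 
  step 7. node 1  ⊔preds=⊤  new=⊤  old=2  +wl: 0,4
  step 8. node 2  ⊔preds=⊤  new=⊤  old=⊥  +wl: 1
  step 9. node 3  ⊔preds=⊤  new=⊤  old=0  +wl: 2
  step 10. node 0  ⊔preds=⊤  new=⊤  stable
  step 11. node 4  ⊔preds=⊤  new=⊤  stable
  step 12. node 1  ⊔preds=⊤  new=⊤  stable
  step 13. node 2  ⊔preds=⊤  new=⊤  stable

Least fixpoint reached:
  node 0: ⊤
  node 1: ⊤
  node 2: ⊤
  node 3: ⊤
  node 4: ⊤

no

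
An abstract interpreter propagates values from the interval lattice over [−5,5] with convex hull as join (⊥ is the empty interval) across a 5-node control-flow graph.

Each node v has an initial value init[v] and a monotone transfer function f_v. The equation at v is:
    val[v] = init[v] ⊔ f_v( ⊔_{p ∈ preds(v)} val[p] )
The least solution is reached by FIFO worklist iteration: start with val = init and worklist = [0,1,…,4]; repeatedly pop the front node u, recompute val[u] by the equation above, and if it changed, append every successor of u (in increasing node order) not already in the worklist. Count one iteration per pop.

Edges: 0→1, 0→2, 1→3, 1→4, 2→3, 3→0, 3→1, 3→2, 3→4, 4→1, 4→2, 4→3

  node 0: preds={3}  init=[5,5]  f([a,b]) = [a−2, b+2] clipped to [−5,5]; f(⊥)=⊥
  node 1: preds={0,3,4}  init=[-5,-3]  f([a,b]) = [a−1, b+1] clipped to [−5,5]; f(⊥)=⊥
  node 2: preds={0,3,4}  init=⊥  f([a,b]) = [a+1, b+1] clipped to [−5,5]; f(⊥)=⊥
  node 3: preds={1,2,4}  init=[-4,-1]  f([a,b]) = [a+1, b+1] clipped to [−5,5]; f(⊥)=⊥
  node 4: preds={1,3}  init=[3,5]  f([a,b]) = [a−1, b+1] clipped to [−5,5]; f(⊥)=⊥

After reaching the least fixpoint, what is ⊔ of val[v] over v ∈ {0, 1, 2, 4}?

[-5,5]

Worklist (9 pops):
  #1 pop 0: in=[-4,-1] → [-5,5] (was [5,5]); enqueue []
  #2 pop 1: in=[-5,5] → [-5,5] (was [-5,-3]); enqueue []
  #3 pop 2: in=[-5,5] → [-4,5] (was ⊥); enqueue []
  #4 pop 3: in=[-5,5] → [-4,5] (was [-4,-1]); enqueue [0,1,2]
  #5 pop 4: in=[-5,5] → [-5,5] (was [3,5]); enqueue [3]
  #6 pop 0: in=[-4,5] → [-5,5] (no change)
  #7 pop 1: in=[-5,5] → [-5,5] (no change)
  #8 pop 2: in=[-5,5] → [-4,5] (no change)
  #9 pop 3: in=[-5,5] → [-4,5] (no change)

Fixpoint:
  val[0] = [-5,5]
  val[1] = [-5,5]
  val[2] = [-4,5]
  val[3] = [-4,5]
  val[4] = [-5,5]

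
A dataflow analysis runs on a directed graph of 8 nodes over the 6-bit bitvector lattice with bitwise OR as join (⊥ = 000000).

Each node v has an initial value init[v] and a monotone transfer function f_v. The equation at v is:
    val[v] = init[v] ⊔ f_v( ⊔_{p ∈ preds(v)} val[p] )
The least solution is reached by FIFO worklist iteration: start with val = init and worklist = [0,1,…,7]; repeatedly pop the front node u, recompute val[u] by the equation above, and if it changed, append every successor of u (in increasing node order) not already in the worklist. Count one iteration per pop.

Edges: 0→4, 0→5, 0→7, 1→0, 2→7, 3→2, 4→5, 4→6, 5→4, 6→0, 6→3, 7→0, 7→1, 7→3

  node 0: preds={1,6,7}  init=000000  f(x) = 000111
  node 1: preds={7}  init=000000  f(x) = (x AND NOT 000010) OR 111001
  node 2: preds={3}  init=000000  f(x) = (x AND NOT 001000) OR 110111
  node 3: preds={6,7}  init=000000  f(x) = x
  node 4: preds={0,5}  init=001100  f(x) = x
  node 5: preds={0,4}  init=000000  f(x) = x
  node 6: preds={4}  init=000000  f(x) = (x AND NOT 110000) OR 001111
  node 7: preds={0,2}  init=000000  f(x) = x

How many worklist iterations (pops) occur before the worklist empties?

14

Iteration log — 14 steps:
  step 1. node 0  ⊔preds=000000  new=000111  old=000000  +wl: 
  step 2. node 1  ⊔preds=000000  new=111001  old=000000  +wl: 0
  step 3. node 2  ⊔preds=000000  new=110111  old=000000  +wl: 
  step 4. node 3  ⊔preds=000000  new=000000  stable
  step 5. node 4  ⊔preds=000111  new=001111  old=001100  +wl: 
  step 6. node 5  ⊔preds=001111  new=001111  old=000000  +wl: 4
  step 7. node 6  ⊔preds=001111  new=001111  old=000000  +wl: 3
  step 8. node 7  ⊔preds=110111  new=110111  old=000000  +wl: 1
  step 9. node 0  ⊔preds=111111  new=000111  stable
  step 10. node 4  ⊔preds=001111  new=001111  stable
  step 11. node 3  ⊔preds=111111  new=111111  old=000000  +wl: 2
  step 12. node 1  ⊔preds=110111  new=111101  old=111001  +wl: 0
  step 13. node 2  ⊔preds=111111  new=110111  stable
  step 14. node 0  ⊔preds=111111  new=000111  stable

Least fixpoint reached:
  node 0: 000111
  node 1: 111101
  node 2: 110111
  node 3: 111111
  node 4: 001111
  node 5: 001111
  node 6: 001111
  node 7: 110111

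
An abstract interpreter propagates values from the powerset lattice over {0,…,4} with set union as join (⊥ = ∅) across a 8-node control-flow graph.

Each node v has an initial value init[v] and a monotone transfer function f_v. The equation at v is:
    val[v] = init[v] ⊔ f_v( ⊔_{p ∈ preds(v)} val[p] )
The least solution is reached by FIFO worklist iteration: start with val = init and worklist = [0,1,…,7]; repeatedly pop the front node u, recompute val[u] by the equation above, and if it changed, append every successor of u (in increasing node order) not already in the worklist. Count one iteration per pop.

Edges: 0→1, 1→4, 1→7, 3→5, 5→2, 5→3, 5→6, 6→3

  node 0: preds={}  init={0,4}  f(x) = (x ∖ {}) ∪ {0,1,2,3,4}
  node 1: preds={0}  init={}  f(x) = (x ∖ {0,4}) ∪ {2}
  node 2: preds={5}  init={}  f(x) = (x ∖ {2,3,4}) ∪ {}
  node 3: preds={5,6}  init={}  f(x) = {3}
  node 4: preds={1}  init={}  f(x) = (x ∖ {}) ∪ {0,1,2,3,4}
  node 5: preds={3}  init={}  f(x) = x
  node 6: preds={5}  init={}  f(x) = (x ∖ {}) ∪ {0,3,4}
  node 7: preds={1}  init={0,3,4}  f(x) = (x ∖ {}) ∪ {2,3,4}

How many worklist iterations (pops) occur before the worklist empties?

Trace (10 dequeues):
  [1] u=0 | in {} | out {0,1,2,3,4} | prev {0,4} | push {}
  [2] u=1 | in {0,1,2,3,4} | out {1,2,3} | prev {} | push {}
  [3] u=2 | in {} | out {} | ==
  [4] u=3 | in {} | out {3} | prev {} | push {}
  [5] u=4 | in {1,2,3} | out {0,1,2,3,4} | prev {} | push {}
  [6] u=5 | in {3} | out {3} | prev {} | push {2,3}
  [7] u=6 | in {3} | out {0,3,4} | prev {} | push {}
  [8] u=7 | in {1,2,3} | out {0,1,2,3,4} | prev {0,3,4} | push {}
  [9] u=2 | in {3} | out {} | ==
  [10] u=3 | in {0,3,4} | out {3} | ==

Converged values:
  [0] {0,1,2,3,4}
  [1] {1,2,3}
  [2] {}
  [3] {3}
  [4] {0,1,2,3,4}
  [5] {3}
  [6] {0,3,4}
  [7] {0,1,2,3,4}

10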